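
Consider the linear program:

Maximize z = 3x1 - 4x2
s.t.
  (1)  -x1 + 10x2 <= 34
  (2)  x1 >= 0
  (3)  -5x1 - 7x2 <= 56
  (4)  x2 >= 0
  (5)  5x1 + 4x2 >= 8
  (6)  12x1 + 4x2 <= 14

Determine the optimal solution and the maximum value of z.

Feasible corners and z = 3x1 - 4x2:
  (0, 17/5) → z = -68/5
  (1/31, 211/62) → z = -419/31
  (0, 2) → z = -8
  (6/7, 13/14) → z = -8/7

The binding constraints are 5x1 + 4x2 = 8 and 12x1 + 4x2 = 14.
Solving simultaneously gives x1 = 6/7, x2 = 13/14.

x1 = 6/7, x2 = 13/14, maximum z = -8/7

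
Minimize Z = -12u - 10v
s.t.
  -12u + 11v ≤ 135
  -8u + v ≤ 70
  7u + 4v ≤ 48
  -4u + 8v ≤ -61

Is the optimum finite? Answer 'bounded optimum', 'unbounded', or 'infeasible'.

bounded optimum

Feasible corners and Z = -12u - 10v:
  (-207/20, -64/5) → Z = 1261/5
  (157/18, -235/72) → Z = -2593/36
The feasible region has finitely many vertices and no improving ray; the minimum is -2593/36 at (157/18, -235/72).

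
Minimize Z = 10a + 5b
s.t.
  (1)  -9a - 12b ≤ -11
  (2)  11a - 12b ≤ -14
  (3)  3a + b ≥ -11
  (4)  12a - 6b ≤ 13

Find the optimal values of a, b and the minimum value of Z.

Vertices and Z = 10a + 5b:
  (-3/20, 247/240) → Z = 175/48
  (-143/27, 44/9) → Z = -770/27
  (40/13, 311/78) → Z = 3955/78
The feasible region is unbounded (it extends along (1, 2), (-1, 3)), but Z strictly increases along every unbounded feasible direction, so there is no improving ray and the minimum is attained at a vertex.

a = -143/27, b = 44/9, minimum Z = -770/27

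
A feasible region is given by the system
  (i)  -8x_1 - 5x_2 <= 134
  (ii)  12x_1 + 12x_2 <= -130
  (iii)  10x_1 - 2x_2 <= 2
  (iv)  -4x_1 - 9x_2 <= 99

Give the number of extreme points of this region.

Intersecting each pair of boundary lines and keeping only the points that satisfy every inequality leaves:
  (-479/18, 142/9)
  (-711/52, -64/13)
  (-59/36, -331/36)
  (-90/49, -499/49)

4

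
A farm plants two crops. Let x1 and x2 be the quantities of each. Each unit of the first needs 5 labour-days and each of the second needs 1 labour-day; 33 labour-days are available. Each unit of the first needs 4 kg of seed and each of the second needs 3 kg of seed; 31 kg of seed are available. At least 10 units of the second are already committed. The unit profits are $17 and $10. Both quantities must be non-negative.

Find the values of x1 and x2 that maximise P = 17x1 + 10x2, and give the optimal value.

Feasible corners and P = 17x1 + 10x2:
  (0, 31/3) → P = 310/3
  (0, 10) → P = 100
  (1/4, 10) → P = 417/4

At the optimal vertex, 4x1 + 3x2 = 31 and x2 = 10.
Solving simultaneously gives x1 = 1/4, x2 = 10.

x1 = 1/4, x2 = 10, maximum P = 417/4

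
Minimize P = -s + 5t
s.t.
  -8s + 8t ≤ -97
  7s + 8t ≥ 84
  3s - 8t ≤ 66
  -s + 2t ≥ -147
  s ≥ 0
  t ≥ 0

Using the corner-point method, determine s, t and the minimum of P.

s = 22, t = 0, minimum P = -22

Extreme points and P = -s + 5t:
  (97/8, 0) → P = -97/8
  (522, 375/2) → P = 831/2
  (22, 0) → P = -22
The feasible region is unbounded (it extends along (1, 1), (2, 1)), but P strictly increases along every unbounded feasible direction, so there is no improving ray and the minimum is attained at a vertex.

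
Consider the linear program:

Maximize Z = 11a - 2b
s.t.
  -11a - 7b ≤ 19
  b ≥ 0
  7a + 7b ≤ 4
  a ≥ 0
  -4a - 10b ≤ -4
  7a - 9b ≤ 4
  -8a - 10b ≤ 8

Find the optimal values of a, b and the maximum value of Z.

Feasible corners and Z = 11a - 2b:
  (0, 4/7) → Z = -8/7
  (2/7, 2/7) → Z = 18/7
  (0, 2/5) → Z = -4/5

a = 2/7, b = 2/7, maximum Z = 18/7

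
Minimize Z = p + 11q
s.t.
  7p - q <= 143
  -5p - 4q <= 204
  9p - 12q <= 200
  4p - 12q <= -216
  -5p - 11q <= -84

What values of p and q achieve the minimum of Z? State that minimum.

p = -171/13, q = 177/13, minimum Z = 1776/13

Feasible corners and Z = p + 11q:
  (483/20, 521/20) → Z = 3107/10
  (-516/7, 288/7) → Z = 2652/7
  (-171/13, 177/13) → Z = 1776/13
The feasible region is unbounded (it extends along (1, 7), (-4, 5)), but Z strictly increases along every unbounded feasible direction, so there is no improving ray and the minimum is attained at a vertex.

At the optimal vertex, 4p - 12q = -216 and -5p - 11q = -84.
Solving simultaneously gives p = -171/13, q = 177/13.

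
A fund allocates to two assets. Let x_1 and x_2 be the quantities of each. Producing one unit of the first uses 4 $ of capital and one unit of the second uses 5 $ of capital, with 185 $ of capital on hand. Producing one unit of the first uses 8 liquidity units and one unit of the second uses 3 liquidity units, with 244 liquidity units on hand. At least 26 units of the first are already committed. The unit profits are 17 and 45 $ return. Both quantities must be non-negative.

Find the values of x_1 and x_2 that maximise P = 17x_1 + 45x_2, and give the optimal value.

Corner points and P = 17x_1 + 45x_2:
  (61/2, 0) → P = 1037/2
  (26, 0) → P = 442
  (26, 12) → P = 982

x_1 = 26, x_2 = 12, maximum P = 982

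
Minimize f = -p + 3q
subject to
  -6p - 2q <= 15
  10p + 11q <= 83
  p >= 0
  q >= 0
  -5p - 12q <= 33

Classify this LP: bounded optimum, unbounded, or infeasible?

bounded optimum

Extreme points and f = -p + 3q:
  (0, 83/11) → f = 249/11
  (83/10, 0) → f = -83/10
  (0, 0) → f = 0
The feasible region has finitely many vertices and no improving ray; the minimum is -83/10 at (83/10, 0).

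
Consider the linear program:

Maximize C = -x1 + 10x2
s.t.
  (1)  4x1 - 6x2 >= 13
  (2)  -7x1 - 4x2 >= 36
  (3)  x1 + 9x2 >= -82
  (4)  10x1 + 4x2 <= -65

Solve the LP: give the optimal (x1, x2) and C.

x1 = -169/38, x2 = -195/38, maximum C = -1781/38

Corner points and C = -x1 + 10x2:
  (-125/14, -341/42) → C = -3035/42
  (-169/38, -195/38) → C = -1781/38
  (-257/86, -755/86) → C = -7293/86

The binding constraints are 4x1 - 6x2 = 13 and 10x1 + 4x2 = -65.
Solving simultaneously gives x1 = -169/38, x2 = -195/38.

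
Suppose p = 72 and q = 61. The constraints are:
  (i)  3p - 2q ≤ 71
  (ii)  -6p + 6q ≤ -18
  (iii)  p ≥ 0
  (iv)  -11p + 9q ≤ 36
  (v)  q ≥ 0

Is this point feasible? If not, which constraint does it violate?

Constraint (i): 3p - 2q = 94, which is not ≤ 71. All other constraints are satisfied.

not feasible — violates (i)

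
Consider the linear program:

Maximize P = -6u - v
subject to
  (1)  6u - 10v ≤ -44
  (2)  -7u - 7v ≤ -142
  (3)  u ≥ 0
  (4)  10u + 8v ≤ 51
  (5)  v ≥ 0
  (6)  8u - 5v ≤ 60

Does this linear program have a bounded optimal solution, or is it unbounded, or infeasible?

infeasible

The boundaries 6u - 10v = -44 and -7u - 7v = -142 meet at (139/14, 145/14), but that point violates 10u + 8v ≤ 51. Every candidate vertex is excluded by some other constraint, so the feasible region is empty.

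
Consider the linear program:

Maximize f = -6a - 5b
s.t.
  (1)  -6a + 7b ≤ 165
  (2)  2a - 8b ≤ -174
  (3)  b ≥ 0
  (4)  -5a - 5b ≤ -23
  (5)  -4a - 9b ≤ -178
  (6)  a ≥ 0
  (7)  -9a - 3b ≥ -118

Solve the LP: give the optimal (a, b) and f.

a = 0, b = 87/4, maximum f = -435/4

The binding constraints are 2a - 8b = -174 and a = 0.
Solving simultaneously gives a = 0, b = 87/4.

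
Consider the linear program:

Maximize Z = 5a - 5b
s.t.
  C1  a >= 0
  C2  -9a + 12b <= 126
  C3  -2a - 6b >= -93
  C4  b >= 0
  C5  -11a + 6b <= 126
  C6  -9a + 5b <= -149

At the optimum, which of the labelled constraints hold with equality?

C3 and C4

Extreme points and Z = 5a - 5b:
  (93/2, 0) → Z = 465/2
  (1359/64, 539/64) → Z = 1025/16
  (149/9, 0) → Z = 745/9

The maximum is at (93/2, 0). Substituting into each constraint, equality holds for C3 and C4; the remaining constraints have slack.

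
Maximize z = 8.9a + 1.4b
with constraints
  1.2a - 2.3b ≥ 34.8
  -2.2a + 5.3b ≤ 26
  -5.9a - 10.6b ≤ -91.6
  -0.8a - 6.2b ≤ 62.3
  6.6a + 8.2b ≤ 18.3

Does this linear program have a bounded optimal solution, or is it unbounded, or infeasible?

infeasible

The boundaries 1.2a - 2.3b = 34.8 and -2.2a + 5.3b = 26 meet at (12212/65, 5388/65), but that point violates 6.6a + 8.2b ≤ 18.3. Every candidate vertex is excluded by some other constraint, so the feasible region is empty.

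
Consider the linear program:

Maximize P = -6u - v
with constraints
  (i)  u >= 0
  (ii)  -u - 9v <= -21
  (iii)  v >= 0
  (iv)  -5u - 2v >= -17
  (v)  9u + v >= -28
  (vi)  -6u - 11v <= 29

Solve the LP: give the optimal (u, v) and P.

u = 0, v = 7/3, maximum P = -7/3

Corner points and P = -6u - v:
  (0, 7/3) → P = -7/3
  (0, 17/2) → P = -17/2
  (111/43, 88/43) → P = -754/43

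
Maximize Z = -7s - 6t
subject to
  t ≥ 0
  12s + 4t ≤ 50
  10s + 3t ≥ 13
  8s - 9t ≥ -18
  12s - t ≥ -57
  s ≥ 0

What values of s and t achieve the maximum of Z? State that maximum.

s = 13/10, t = 0, maximum Z = -91/10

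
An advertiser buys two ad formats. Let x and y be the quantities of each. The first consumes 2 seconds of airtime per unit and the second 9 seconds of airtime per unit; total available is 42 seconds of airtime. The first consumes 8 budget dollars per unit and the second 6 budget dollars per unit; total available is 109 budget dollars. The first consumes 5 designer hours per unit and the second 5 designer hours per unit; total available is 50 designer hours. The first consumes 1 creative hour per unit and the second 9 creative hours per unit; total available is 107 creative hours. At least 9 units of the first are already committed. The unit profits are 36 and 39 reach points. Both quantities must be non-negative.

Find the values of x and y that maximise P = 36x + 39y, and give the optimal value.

x = 9, y = 1, maximum P = 363

Vertices and P = 36x + 39y:
  (10, 0) → P = 360
  (9, 0) → P = 324
  (9, 1) → P = 363

The optimum lies where 5x + 5y = 50 and x = 9.
Solving simultaneously gives x = 9, y = 1.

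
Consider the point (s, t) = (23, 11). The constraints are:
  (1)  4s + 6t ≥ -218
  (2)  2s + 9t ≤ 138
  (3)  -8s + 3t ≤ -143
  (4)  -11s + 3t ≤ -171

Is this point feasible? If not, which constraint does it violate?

not feasible — violates (2)

Constraint (2): 2s + 9t = 145, which is not ≤ 138. All other constraints are satisfied.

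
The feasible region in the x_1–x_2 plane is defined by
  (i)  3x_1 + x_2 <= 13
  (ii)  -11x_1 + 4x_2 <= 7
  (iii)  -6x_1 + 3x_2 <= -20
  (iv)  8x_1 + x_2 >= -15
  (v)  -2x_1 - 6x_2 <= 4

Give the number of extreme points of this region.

Of the 10 pairwise boundary intersections, those satisfying every inequality are:
  (59/15, 6/5)
  (41/8, -19/8)
  (18/7, -32/21)

3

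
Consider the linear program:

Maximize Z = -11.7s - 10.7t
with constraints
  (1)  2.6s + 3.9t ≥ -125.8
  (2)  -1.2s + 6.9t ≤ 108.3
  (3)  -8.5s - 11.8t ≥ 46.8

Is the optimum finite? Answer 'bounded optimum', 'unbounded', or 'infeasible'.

bounded optimum

Extreme points and Z = -11.7s - 10.7t:
  (-43013/754, 2177/377) → Z = 4566643/7540
  (130192/247, -94762/247) → Z = -509293/247
  (-53362/2427, 28813/2427) → Z = 3160363/24270
The feasible region has finitely many vertices and no improving ray; the maximum is 4566643/7540 at (-43013/754, 2177/377).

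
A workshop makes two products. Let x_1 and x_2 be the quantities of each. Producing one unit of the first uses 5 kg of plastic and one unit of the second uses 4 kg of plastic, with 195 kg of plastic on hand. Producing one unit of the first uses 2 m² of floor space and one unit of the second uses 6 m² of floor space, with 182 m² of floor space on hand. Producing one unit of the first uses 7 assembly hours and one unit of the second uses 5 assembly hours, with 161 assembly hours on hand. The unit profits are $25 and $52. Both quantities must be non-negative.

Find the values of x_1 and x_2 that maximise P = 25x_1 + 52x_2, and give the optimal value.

x_1 = 7/4, x_2 = 119/4, maximum P = 6363/4

Vertices and P = 25x_1 + 52x_2:
  (0, 0) → P = 0
  (0, 91/3) → P = 4732/3
  (23, 0) → P = 575
  (7/4, 119/4) → P = 6363/4

At the optimal vertex, 2x_1 + 6x_2 = 182 and 7x_1 + 5x_2 = 161.
Solving simultaneously gives x_1 = 7/4, x_2 = 119/4.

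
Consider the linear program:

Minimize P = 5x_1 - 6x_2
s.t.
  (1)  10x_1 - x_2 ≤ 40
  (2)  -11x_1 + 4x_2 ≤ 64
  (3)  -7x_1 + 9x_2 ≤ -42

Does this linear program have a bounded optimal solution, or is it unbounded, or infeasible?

Corner points and P = 5x_1 - 6x_2:
  (318/83, -140/83) → P = 2430/83
  (-744/71, -910/71) → P = 1740/71
The feasible region has finitely many vertices and no improving ray; the minimum is 1740/71 at (-744/71, -910/71).

bounded optimum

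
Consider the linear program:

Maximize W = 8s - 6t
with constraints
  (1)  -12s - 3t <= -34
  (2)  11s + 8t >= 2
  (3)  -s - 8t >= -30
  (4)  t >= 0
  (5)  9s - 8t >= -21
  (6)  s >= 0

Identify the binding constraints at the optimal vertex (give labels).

Feasible corners and W = 8s - 6t:
  (182/93, 326/93) → W = -500/93
  (17/6, 0) → W = 68/3
  (30, 0) → W = 240

The maximum is at (30, 0). Substituting into each constraint, equality holds for (3) and (4); the remaining constraints have slack.

(3) and (4)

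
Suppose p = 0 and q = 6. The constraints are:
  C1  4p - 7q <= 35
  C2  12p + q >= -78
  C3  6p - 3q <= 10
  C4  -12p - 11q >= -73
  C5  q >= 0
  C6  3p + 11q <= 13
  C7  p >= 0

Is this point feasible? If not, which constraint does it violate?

not feasible — violates C6

Constraint C6: 3p + 11q = 66, which is not ≤ 13. All other constraints are satisfied.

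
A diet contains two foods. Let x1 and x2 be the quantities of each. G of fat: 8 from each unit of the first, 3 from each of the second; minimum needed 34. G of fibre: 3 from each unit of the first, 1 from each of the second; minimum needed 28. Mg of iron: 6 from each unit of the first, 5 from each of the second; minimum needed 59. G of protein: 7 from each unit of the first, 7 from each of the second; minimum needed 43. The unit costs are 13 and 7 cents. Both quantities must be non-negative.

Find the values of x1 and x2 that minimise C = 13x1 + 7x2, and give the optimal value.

x1 = 9, x2 = 1, minimum C = 124

Corner points and C = 13x1 + 7x2:
  (0, 28) → C = 196
  (59/6, 0) → C = 767/6
  (9, 1) → C = 124
The feasible region is unbounded (it extends along (0, 1), (1, 0)), but C strictly increases along every unbounded feasible direction, so there is no improving ray and the minimum is attained at a vertex.

The optimum lies where 3x1 + x2 = 28 and 6x1 + 5x2 = 59.
Solving simultaneously gives x1 = 9, x2 = 1.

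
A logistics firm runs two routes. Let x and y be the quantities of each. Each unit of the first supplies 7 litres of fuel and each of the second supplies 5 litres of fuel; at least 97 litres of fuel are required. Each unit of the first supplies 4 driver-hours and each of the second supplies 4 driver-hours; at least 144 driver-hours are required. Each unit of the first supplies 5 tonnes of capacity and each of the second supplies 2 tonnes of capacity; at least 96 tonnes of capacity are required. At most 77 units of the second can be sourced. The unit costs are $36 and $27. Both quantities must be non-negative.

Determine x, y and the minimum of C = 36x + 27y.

Corner points and C = 36x + 27y:
  (0, 48) → C = 1296
  (0, 77) → C = 2079
  (36, 0) → C = 1296
  (8, 28) → C = 1044
The feasible region is unbounded (it extends along (1, 0)), but C strictly increases along every unbounded feasible direction, so there is no improving ray and the minimum is attained at a vertex.

At the optimal vertex, 4x + 4y = 144 and 5x + 2y = 96.
Solving simultaneously gives x = 8, y = 28.

x = 8, y = 28, minimum C = 1044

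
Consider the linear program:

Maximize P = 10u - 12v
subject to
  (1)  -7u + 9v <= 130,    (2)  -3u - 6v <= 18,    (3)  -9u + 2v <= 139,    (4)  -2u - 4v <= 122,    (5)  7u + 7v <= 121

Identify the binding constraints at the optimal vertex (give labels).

(2) and (5)

Corner points and P = 10u - 12v:
  (-314/23, 88/23) → P = -4196/23
  (179/112, 251/16) → P = -9647/56
  (284/7, -163/7) → P = 4796/7

The maximum is at (284/7, -163/7). Substituting into each constraint, equality holds for (2) and (5); the remaining constraints have slack.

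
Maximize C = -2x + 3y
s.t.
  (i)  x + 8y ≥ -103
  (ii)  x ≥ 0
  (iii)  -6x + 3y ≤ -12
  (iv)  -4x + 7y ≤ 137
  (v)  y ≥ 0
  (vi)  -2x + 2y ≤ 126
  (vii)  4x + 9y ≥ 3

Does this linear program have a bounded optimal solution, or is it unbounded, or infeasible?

Extreme points and C = -2x + 3y:
  (33/2, 29) → C = 54
  (2, 0) → C = -4
The feasible region has finitely many vertices and no improving ray; the maximum is 54 at (33/2, 29).

bounded optimum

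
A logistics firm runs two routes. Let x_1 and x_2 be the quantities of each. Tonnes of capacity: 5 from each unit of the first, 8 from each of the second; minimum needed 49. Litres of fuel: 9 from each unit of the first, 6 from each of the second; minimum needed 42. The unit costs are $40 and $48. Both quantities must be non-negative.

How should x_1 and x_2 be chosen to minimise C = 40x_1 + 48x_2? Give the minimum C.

x_1 = 1, x_2 = 11/2, minimum C = 304

The feasible region is unbounded (it extends along (0, 1), (1, 0)), but C strictly increases along every unbounded feasible direction, so there is no improving ray and the minimum is attained at a vertex.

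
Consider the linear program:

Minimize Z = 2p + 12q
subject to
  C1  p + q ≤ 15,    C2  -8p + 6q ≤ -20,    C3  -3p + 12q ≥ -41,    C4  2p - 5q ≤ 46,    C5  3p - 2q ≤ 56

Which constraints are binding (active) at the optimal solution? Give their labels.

Vertices and Z = 2p + 12q:
  (55/7, 50/7) → Z = 710/7
  (221/15, 4/15) → Z = 98/3
  (-1/13, -134/39) → Z = -538/13

The minimum is at (-1/13, -134/39). Substituting into each constraint, equality holds for C2 and C3; the remaining constraints have slack.

C2 and C3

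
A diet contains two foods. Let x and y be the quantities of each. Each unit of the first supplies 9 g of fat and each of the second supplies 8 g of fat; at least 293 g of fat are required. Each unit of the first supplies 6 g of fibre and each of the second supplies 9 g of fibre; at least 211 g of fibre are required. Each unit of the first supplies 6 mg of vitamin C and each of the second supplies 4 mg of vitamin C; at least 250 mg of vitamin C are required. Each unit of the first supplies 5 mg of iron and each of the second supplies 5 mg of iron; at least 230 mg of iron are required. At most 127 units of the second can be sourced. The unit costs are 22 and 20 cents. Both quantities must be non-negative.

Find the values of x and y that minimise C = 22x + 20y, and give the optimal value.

x = 33, y = 13, minimum C = 986

Feasible corners and C = 22x + 20y:
  (0, 125/2) → C = 1250
  (0, 127) → C = 2540
  (46, 0) → C = 1012
  (33, 13) → C = 986
The feasible region is unbounded (it extends along (1, 0)), but C strictly increases along every unbounded feasible direction, so there is no improving ray and the minimum is attained at a vertex.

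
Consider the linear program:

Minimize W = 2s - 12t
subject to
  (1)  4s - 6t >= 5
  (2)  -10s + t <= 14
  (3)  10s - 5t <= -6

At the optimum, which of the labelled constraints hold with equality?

Corner points and W = 2s - 12t:
  (-89/56, -53/28) → W = 547/28
  (-61/40, -37/20) → W = 383/20
  (-8/5, -2) → W = 104/5

The minimum is at (-61/40, -37/20). Substituting into each constraint, equality holds for (1) and (3); the remaining constraints have slack.

(1) and (3)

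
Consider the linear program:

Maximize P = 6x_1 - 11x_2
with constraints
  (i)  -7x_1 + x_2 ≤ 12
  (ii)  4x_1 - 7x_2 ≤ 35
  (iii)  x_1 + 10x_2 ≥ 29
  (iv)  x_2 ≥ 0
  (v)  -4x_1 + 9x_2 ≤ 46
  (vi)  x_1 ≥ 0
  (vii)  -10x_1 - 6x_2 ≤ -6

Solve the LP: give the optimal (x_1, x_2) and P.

Extreme points and P = 6x_1 - 11x_2:
  (553/47, 81/47) → P = 2427/47
  (637/8, 81/2) → P = 129/4
  (0, 29/10) → P = -319/10
  (0, 46/9) → P = -506/9

The binding constraints are 4x_1 - 7x_2 = 35 and x_1 + 10x_2 = 29.
Solving simultaneously gives x_1 = 553/47, x_2 = 81/47.

x_1 = 553/47, x_2 = 81/47, maximum P = 2427/47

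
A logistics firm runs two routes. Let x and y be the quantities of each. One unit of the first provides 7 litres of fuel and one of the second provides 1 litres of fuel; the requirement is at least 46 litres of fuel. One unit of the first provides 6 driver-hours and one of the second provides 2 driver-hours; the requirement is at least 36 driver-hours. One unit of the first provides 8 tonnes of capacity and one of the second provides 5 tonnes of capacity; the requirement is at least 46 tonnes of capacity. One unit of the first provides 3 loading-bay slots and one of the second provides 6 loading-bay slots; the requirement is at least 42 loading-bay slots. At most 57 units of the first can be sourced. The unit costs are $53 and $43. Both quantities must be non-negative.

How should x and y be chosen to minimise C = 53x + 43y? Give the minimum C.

Corner points and C = 53x + 43y:
  (0, 46) → C = 1978
  (14, 0) → C = 742
  (57, 0) → C = 3021
  (6, 4) → C = 490
The feasible region is unbounded (it extends along (0, 1)), but C strictly increases along every unbounded feasible direction, so there is no improving ray and the minimum is attained at a vertex.

At the optimal vertex, 7x + y = 46 and 3x + 6y = 42.
Solving simultaneously gives x = 6, y = 4.

x = 6, y = 4, minimum C = 490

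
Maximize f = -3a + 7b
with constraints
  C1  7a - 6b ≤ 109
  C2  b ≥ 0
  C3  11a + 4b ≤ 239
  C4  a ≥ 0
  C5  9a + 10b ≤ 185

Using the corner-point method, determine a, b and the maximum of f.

Vertices and f = -3a + 7b:
  (109/7, 0) → f = -327/7
  (550/31, 157/62) → f = -71/2
  (0, 0) → f = 0
  (0, 37/2) → f = 259/2

At the optimal vertex, a = 0 and 9a + 10b = 185.
Solving simultaneously gives a = 0, b = 37/2.

a = 0, b = 37/2, maximum f = 259/2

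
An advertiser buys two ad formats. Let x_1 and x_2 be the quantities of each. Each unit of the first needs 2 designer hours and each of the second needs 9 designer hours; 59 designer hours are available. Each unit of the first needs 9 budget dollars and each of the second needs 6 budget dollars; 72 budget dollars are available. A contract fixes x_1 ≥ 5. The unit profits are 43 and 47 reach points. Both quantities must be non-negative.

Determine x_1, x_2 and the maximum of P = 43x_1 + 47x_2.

Corner points and P = 43x_1 + 47x_2:
  (8, 0) → P = 344
  (5, 0) → P = 215
  (5, 9/2) → P = 853/2

x_1 = 5, x_2 = 9/2, maximum P = 853/2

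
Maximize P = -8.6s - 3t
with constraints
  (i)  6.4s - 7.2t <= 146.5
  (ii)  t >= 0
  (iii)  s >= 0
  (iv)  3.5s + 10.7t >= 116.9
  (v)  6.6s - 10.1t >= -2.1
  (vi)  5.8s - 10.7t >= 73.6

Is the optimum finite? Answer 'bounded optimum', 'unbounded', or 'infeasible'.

Feasible corners and P = -8.6s - 3t:
  (240923/9368, 23541/9368) → P = -2678201/11710
  (103763/2672, 18933/1336) → P = -5029799/13360
  (635/31, 14014/3317) → P = -626369/3317
The feasible region has finitely many vertices and no improving ray; the maximum is -626369/3317 at (635/31, 14014/3317).

bounded optimum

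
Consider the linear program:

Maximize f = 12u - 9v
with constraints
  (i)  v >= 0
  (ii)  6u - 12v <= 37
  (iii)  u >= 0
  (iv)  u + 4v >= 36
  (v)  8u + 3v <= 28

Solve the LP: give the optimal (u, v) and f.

Feasible corners and f = 12u - 9v:
  (0, 9) → f = -81
  (0, 28/3) → f = -84
  (4/29, 260/29) → f = -2292/29

The optimum lies where u + 4v = 36 and 8u + 3v = 28.
Solving simultaneously gives u = 4/29, v = 260/29.

u = 4/29, v = 260/29, maximum f = -2292/29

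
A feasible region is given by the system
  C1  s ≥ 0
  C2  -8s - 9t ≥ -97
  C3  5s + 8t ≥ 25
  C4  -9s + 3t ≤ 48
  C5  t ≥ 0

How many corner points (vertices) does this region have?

Of the 10 pairwise boundary intersections, those satisfying every inequality are:
  (0, 97/9)
  (0, 25/8)
  (97/8, 0)
  (5, 0)

4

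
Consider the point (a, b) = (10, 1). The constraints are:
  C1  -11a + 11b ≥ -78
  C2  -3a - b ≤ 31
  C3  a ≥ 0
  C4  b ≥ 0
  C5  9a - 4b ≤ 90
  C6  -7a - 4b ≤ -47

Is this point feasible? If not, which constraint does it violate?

not feasible — violates C1

Constraint C1: -11a + 11b = -99, which is not ≥ -78. All other constraints are satisfied.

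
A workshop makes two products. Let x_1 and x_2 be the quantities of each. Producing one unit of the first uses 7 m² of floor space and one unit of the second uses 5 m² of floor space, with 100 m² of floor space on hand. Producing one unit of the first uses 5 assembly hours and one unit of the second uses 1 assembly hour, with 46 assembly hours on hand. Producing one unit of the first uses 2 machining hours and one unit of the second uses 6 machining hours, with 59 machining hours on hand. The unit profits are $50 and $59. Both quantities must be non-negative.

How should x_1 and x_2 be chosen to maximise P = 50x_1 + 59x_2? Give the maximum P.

x_1 = 31/4, x_2 = 29/4, maximum P = 3261/4

Corner points and P = 50x_1 + 59x_2:
  (0, 0) → P = 0
  (0, 59/6) → P = 3481/6
  (46/5, 0) → P = 460
  (31/4, 29/4) → P = 3261/4

The optimum lies where 5x_1 + x_2 = 46 and 2x_1 + 6x_2 = 59.
Solving simultaneously gives x_1 = 31/4, x_2 = 29/4.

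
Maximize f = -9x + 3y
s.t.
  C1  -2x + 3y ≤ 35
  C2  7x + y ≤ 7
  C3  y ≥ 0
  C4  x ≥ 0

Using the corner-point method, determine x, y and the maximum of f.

x = 0, y = 7, maximum f = 21

Extreme points and f = -9x + 3y:
  (1, 0) → f = -9
  (0, 7) → f = 21
  (0, 0) → f = 0

The binding constraints are 7x + y = 7 and x = 0.
Solving simultaneously gives x = 0, y = 7.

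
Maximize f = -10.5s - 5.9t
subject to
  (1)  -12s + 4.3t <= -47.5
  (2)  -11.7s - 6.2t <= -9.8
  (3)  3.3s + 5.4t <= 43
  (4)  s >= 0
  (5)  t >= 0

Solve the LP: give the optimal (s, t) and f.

s = 95/24, t = 0, maximum f = -665/16

Extreme points and f = -10.5s - 5.9t:
  (44140/7899, 11975/2633) → f = -450285/5266
  (95/24, 0) → f = -665/16
  (430/33, 0) → f = -1505/11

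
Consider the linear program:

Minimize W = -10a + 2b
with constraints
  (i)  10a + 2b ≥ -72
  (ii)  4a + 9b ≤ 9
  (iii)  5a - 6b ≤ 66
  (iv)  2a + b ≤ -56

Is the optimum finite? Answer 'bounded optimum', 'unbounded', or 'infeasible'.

infeasible

The boundaries 10a + 2b = -72 and 4a + 9b = 9 meet at (-333/41, 189/41), but that point violates 2a + b ≤ -56. Every candidate vertex is excluded by some other constraint, so the feasible region is empty.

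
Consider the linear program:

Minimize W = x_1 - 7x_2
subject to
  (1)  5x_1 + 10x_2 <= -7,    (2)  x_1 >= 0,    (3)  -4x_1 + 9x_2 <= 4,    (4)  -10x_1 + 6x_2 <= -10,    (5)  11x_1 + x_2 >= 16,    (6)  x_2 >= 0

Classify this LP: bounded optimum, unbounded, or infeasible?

infeasible

The boundaries 5x_1 + 10x_2 = -7 and 11x_1 + x_2 = 16 meet at (167/105, -157/105), but that point violates x_2 ≥ 0. Every candidate vertex is excluded by some other constraint, so the feasible region is empty.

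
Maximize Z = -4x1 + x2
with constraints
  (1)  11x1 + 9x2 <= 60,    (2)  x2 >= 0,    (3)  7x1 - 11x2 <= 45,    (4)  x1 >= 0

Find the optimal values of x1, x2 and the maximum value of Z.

x1 = 0, x2 = 20/3, maximum Z = 20/3

Corner points and Z = -4x1 + x2:
  (60/11, 0) → Z = -240/11
  (0, 20/3) → Z = 20/3
  (0, 0) → Z = 0

At the optimal vertex, 11x1 + 9x2 = 60 and x1 = 0.
Solving simultaneously gives x1 = 0, x2 = 20/3.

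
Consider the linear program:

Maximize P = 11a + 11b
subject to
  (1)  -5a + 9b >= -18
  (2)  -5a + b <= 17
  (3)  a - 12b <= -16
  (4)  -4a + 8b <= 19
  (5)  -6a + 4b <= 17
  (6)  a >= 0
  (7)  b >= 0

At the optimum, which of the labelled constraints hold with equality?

Extreme points and P = 11a + 11b:
  (120/17, 98/51) → P = 5038/51
  (315/4, 167/4) → P = 2651/2
  (0, 4/3) → P = 44/3
  (0, 19/8) → P = 209/8

The maximum is at (315/4, 167/4). Substituting into each constraint, equality holds for (1) and (4); the remaining constraints have slack.

(1) and (4)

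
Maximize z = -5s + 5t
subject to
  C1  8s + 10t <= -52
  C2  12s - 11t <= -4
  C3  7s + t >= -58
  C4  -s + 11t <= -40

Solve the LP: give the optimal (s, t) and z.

s = -23/3, t = -13/3, maximum z = 50/3

Feasible corners and z = -5s + 5t:
  (-642/89, -668/89) → z = -130/89
  (-4, -4) → z = 0
  (-23/3, -13/3) → z = 50/3

At the optimal vertex, 7s + t = -58 and -s + 11t = -40.
Solving simultaneously gives s = -23/3, t = -13/3.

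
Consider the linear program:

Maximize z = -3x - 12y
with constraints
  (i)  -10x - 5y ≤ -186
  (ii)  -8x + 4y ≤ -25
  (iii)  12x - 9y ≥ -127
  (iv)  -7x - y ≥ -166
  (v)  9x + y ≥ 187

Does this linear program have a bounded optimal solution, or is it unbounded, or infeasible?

Extreme points and z = -3x - 12y:
  (644/25, -358/25) → z = 2364/25
  (107/5, -28/5) → z = 3
  (689/36, 1153/36) → z = -1767/4
  (773/44, 1271/44) → z = -17571/44
The feasible region has finitely many vertices and no improving ray; the maximum is 2364/25 at (644/25, -358/25).

bounded optimum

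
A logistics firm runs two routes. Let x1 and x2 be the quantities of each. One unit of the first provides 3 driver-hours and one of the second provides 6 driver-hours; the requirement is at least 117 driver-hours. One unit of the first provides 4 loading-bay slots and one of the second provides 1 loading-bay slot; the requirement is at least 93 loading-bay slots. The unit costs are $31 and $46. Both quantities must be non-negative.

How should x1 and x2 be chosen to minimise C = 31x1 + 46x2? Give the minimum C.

x1 = 21, x2 = 9, minimum C = 1065

Vertices and C = 31x1 + 46x2:
  (0, 93) → C = 4278
  (39, 0) → C = 1209
  (21, 9) → C = 1065
The feasible region is unbounded (it extends along (0, 1), (1, 0)), but C strictly increases along every unbounded feasible direction, so there is no improving ray and the minimum is attained at a vertex.

The optimum lies where 3x1 + 6x2 = 117 and 4x1 + x2 = 93.
Solving simultaneously gives x1 = 21, x2 = 9.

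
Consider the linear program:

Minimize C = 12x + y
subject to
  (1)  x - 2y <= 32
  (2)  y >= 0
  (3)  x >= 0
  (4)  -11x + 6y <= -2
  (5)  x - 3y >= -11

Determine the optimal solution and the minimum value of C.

x = 2/11, y = 0, minimum C = 24/11

Extreme points and C = 12x + y:
  (32, 0) → C = 384
  (118, 43) → C = 1459
  (2/11, 0) → C = 24/11
  (8/3, 41/9) → C = 329/9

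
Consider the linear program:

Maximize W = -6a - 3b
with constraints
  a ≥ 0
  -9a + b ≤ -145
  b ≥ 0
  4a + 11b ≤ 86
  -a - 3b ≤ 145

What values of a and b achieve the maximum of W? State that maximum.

Extreme points and W = -6a - 3b:
  (145/9, 0) → W = -290/3
  (1681/103, 194/103) → W = -10668/103
  (43/2, 0) → W = -129

The binding constraints are -9a + b = -145 and b = 0.
Solving simultaneously gives a = 145/9, b = 0.

a = 145/9, b = 0, maximum W = -290/3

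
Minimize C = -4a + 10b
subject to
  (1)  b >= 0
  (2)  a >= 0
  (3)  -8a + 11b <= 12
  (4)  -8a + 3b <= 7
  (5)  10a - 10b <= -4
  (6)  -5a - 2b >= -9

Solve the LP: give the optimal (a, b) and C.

a = 0, b = 2/5, minimum C = 4

Extreme points and C = -4a + 10b:
  (0, 12/11) → C = 120/11
  (0, 2/5) → C = 4
  (75/71, 132/71) → C = 1020/71
  (41/35, 11/7) → C = 386/35

The binding constraints are a = 0 and 10a - 10b = -4.
Solving simultaneously gives a = 0, b = 2/5.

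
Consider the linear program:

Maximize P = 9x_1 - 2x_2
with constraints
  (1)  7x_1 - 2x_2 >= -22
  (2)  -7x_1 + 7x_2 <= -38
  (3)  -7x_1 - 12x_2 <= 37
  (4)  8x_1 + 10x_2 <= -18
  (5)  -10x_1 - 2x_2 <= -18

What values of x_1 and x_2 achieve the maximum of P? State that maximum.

Vertices and P = 9x_1 - 2x_2:
  (77/13, -85/13) → P = 863/13
  (145/53, -248/53) → P = 1801/53
  (18/7, -27/7) → P = 216/7

x_1 = 77/13, x_2 = -85/13, maximum P = 863/13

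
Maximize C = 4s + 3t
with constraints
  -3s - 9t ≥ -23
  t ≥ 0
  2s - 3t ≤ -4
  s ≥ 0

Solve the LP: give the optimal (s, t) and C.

s = 11/9, t = 58/27, maximum C = 34/3

Feasible corners and C = 4s + 3t:
  (11/9, 58/27) → C = 34/3
  (0, 23/9) → C = 23/3
  (0, 4/3) → C = 4

The binding constraints are -3s - 9t = -23 and 2s - 3t = -4.
Solving simultaneously gives s = 11/9, t = 58/27.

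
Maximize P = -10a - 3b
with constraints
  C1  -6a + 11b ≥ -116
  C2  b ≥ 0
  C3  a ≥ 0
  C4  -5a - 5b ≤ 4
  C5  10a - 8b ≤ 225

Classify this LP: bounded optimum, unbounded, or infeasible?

Vertices and P = -10a - 3b:
  (58/3, 0) → P = -580/3
  (1547/62, 95/31) → P = -8020/31
  (0, 0) → P = 0
The feasible region has finitely many vertices and no improving ray; the maximum is 0 at (0, 0).

bounded optimum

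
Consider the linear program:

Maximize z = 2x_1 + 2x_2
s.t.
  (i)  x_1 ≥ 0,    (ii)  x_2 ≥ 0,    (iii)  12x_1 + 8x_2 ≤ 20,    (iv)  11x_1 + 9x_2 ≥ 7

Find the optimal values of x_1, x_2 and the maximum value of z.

x_1 = 0, x_2 = 5/2, maximum z = 5

Feasible corners and z = 2x_1 + 2x_2:
  (0, 5/2) → z = 5
  (0, 7/9) → z = 14/9
  (5/3, 0) → z = 10/3
  (7/11, 0) → z = 14/11

The optimum lies where x_1 = 0 and 12x_1 + 8x_2 = 20.
Solving simultaneously gives x_1 = 0, x_2 = 5/2.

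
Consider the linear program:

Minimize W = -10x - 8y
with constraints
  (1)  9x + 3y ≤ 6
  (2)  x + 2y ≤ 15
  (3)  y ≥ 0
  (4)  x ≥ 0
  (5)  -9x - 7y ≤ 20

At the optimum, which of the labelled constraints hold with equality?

(1) and (4)

Extreme points and W = -10x - 8y:
  (2/3, 0) → W = -20/3
  (0, 2) → W = -16
  (0, 0) → W = 0

The minimum is at (0, 2). Substituting into each constraint, equality holds for (1) and (4); the remaining constraints have slack.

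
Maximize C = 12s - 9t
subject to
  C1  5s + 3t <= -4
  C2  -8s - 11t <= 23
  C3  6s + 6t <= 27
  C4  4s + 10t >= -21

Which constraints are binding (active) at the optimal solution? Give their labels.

C1 and C4

Corner points and C = 12s - 9t:
  (-35/4, 53/4) → C = -897/4
  (23/38, -89/38) → C = 1077/38
  (1/36, -19/9) → C = 58/3
The feasible region is unbounded (it extends along (-11, 8), (-1, 1)), but C strictly decreases along every unbounded feasible direction, so there is no improving ray and the maximum is attained at a vertex.

The maximum is at (23/38, -89/38). Substituting into each constraint, equality holds for C1 and C4; the remaining constraints have slack.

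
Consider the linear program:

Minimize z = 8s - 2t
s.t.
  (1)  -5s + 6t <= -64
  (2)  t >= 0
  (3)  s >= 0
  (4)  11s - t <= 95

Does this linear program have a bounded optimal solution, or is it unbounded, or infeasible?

The boundaries -5s + 6t = -64 and t = 0 meet at (64/5, 0), but that point violates 11s - t ≤ 95. Every candidate vertex is excluded by some other constraint, so the feasible region is empty.

infeasible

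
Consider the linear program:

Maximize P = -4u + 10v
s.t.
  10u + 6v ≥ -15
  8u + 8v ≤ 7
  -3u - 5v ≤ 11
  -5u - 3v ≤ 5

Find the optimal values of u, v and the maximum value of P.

u = -61/16, v = 75/16, maximum P = 497/8

Extreme points and P = -4u + 10v:
  (123/16, -109/16) → P = -791/8
  (-61/16, 75/16) → P = 497/8
  (1/2, -5/2) → P = -27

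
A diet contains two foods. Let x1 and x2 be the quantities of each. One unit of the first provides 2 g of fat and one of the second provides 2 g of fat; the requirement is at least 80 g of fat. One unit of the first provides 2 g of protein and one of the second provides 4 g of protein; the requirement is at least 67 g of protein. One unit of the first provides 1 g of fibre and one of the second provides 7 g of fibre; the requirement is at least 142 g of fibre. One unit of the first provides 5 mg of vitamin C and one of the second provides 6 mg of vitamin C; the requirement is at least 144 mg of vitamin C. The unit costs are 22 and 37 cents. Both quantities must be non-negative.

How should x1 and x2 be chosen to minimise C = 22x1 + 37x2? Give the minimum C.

Extreme points and C = 22x1 + 37x2:
  (0, 40) → C = 1480
  (142, 0) → C = 3124
  (23, 17) → C = 1135
The feasible region is unbounded (it extends along (0, 1), (1, 0)), but C strictly increases along every unbounded feasible direction, so there is no improving ray and the minimum is attained at a vertex.

x1 = 23, x2 = 17, minimum C = 1135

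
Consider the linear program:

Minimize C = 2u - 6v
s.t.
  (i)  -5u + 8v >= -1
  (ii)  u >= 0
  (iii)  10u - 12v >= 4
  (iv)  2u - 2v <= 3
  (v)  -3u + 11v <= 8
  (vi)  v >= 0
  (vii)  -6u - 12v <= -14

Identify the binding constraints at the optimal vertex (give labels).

(iii) and (v)

Extreme points and C = 2u - 6v:
  (75/31, 43/31) → C = -108/31
  (31/27, 16/27) → C = -34/27
  (70/37, 46/37) → C = -136/37
  (9/8, 29/48) → C = -11/8

The minimum is at (70/37, 46/37). Substituting into each constraint, equality holds for (iii) and (v); the remaining constraints have slack.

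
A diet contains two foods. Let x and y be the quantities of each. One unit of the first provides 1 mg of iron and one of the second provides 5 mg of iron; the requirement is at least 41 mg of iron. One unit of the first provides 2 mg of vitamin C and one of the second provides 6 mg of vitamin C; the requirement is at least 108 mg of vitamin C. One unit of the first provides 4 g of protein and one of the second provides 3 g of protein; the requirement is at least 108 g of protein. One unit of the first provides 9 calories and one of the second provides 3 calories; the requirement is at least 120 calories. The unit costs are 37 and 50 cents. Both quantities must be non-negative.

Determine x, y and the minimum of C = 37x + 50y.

x = 18, y = 12, minimum C = 1266

Corner points and C = 37x + 50y:
  (0, 40) → C = 2000
  (54, 0) → C = 1998
  (18, 12) → C = 1266
  (12/5, 164/5) → C = 8644/5
The feasible region is unbounded (it extends along (0, 1), (1, 0)), but C strictly increases along every unbounded feasible direction, so there is no improving ray and the minimum is attained at a vertex.

The binding constraints are 2x + 6y = 108 and 4x + 3y = 108.
Solving simultaneously gives x = 18, y = 12.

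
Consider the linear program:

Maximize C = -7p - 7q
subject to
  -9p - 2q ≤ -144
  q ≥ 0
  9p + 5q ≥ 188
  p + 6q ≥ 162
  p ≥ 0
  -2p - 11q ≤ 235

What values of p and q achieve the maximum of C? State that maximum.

Feasible corners and C = -7p - 7q:
  (135/13, 657/26) → C = -6489/26
  (0, 72) → C = -504
  (162, 0) → C = -1134
The feasible region is unbounded (it extends along (0, 1), (1, 0)), but C strictly decreases along every unbounded feasible direction, so there is no improving ray and the maximum is attained at a vertex.

At the optimal vertex, -9p - 2q = -144 and p + 6q = 162.
Solving simultaneously gives p = 135/13, q = 657/26.

p = 135/13, q = 657/26, maximum C = -6489/26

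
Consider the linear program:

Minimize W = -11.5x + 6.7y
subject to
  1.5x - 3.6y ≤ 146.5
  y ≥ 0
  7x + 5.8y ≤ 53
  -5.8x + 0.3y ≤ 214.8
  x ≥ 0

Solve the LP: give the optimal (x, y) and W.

x = 53/7, y = 0, minimum W = -1219/14

Extreme points and W = -11.5x + 6.7y:
  (53/7, 0) → W = -1219/14
  (0, 0) → W = 0
  (0, 265/29) → W = 3551/58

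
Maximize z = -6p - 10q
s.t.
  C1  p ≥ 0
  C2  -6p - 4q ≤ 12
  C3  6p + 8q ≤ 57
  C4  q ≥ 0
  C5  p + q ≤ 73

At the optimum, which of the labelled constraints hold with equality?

C1 and C4

Corner points and z = -6p - 10q:
  (0, 57/8) → z = -285/4
  (0, 0) → z = 0
  (19/2, 0) → z = -57

The maximum is at (0, 0). Substituting into each constraint, equality holds for C1 and C4; the remaining constraints have slack.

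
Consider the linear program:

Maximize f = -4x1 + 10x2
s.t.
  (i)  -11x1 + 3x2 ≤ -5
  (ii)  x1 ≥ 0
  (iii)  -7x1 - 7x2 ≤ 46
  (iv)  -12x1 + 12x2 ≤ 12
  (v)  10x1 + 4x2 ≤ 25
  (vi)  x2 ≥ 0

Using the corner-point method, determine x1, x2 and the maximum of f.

Extreme points and f = -4x1 + 10x2:
  (1, 2) → f = 16
  (5/11, 0) → f = -20/11
  (3/2, 5/2) → f = 19
  (5/2, 0) → f = -10

The optimum lies where -12x1 + 12x2 = 12 and 10x1 + 4x2 = 25.
Solving simultaneously gives x1 = 3/2, x2 = 5/2.

x1 = 3/2, x2 = 5/2, maximum f = 19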